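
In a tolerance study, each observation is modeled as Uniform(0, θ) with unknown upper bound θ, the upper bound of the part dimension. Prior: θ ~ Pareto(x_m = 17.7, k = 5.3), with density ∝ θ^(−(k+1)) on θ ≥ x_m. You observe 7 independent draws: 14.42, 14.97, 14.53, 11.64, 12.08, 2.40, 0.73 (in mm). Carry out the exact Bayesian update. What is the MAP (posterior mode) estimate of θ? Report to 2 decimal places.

A Pareto(scale x_m, shape k) prior on the upper bound θ of Uniform(0, θ) is conjugate: posterior is Pareto(max(x_m, max xᵢ), k + n).
Sample maximum = 14.97; prior scale x_m = 17.7 → posterior scale = max = 17.70.
Posterior shape = 5.3 + 7 = 12.3.
The Pareto density is decreasing on [x_m, ∞), so the mode is x_m = 17.70.

17.70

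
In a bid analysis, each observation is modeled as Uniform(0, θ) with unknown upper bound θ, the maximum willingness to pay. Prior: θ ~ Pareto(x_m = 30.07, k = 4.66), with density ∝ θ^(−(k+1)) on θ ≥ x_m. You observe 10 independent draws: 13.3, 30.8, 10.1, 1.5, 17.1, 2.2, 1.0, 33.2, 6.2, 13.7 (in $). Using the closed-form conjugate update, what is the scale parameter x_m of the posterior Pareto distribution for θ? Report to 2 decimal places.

33.20

A Pareto(scale x_m, shape k) prior on the upper bound θ of Uniform(0, θ) is conjugate: posterior is Pareto(max(x_m, max xᵢ), k + n).
Sample maximum = 33.2; prior scale x_m = 30.07 → posterior scale = max = 33.20.
Posterior shape = 4.66 + 10 = 14.66.
Posterior scale x_m = 33.20.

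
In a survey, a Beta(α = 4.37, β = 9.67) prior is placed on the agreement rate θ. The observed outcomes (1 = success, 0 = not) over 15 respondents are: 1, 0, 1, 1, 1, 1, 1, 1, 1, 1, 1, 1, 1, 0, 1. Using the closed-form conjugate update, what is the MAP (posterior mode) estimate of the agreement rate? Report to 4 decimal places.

0.6054

The Beta prior is conjugate to a Binomial/Bernoulli likelihood; the update adds successes to α and failures to β.
Posterior: Beta(α+k, β+n−k) = Beta(4.37+13, 9.67+2) = Beta(17.37, 11.67).
Mode of Beta(a,b) for a,b>1 is (a−1)/(a+b−2) = 16.37/27.04 = 0.6054.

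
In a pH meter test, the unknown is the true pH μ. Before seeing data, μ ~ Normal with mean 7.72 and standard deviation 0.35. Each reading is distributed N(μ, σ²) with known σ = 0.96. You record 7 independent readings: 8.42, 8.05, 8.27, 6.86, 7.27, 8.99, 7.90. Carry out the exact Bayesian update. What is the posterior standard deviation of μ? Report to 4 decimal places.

0.2519

For Normal data with known variance σ², a Normal(μ₀, σ₀²) prior on μ is conjugate. Posterior precision = 1/σ₀² + n/σ²; posterior mean is the precision-weighted average of μ₀ and x̄.
σ₀² = 0.35² = 0.1225, σ² = 0.96² = 0.9216; σ² + n·σ₀² = 0.9216 + 7·0.1225 = 1.7791.
Posterior precision = 1/σ₀² + n/σ² = 1/0.1225 + 7/0.9216 = (σ² + n·σ₀²)/(σ₀²σ²) = 1.7791/(0.1225·0.9216); posterior variance σₙ² = σ₀²σ²/(σ² + n·σ₀²) = 0.1225·0.9216/1.7791 = 0.063457.
Posterior SD = √σₙ² = √(0.1225·0.9216/1.7791) = 0.2519.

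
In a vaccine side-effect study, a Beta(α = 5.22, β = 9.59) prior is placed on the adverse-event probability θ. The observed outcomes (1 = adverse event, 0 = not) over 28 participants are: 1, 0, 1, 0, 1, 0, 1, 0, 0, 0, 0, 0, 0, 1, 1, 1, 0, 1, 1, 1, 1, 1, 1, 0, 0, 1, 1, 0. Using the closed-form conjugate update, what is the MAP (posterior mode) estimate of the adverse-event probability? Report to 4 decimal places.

The Beta prior is conjugate to a Binomial/Bernoulli likelihood; the update adds successes to α and failures to β.
Posterior: Beta(α+k, β+n−k) = Beta(5.22+15, 9.59+13) = Beta(20.22, 22.59).
Mode of Beta(a,b) for a,b>1 is (a−1)/(a+b−2) = 19.22/40.81 = 0.4710.

0.4710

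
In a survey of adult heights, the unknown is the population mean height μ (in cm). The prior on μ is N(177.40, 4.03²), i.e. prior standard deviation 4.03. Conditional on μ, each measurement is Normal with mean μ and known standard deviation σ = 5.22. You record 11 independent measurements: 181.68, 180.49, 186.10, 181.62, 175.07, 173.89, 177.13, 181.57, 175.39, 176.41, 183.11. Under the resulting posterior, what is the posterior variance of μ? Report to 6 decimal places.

2.149306

For Normal data with known variance σ², a Normal(μ₀, σ₀²) prior on μ is conjugate. Posterior precision = 1/σ₀² + n/σ²; posterior mean is the precision-weighted average of μ₀ and x̄.
σ₀² = 4.03² = 16.2409, σ² = 5.22² = 27.2484; σ² + n·σ₀² = 27.2484 + 11·16.2409 = 205.8983.
Posterior precision = 1/σ₀² + n/σ² = 1/16.2409 + 11/27.2484 = (σ² + n·σ₀²)/(σ₀²σ²) = 205.8983/(16.2409·27.2484); posterior variance σₙ² = σ₀²σ²/(σ² + n·σ₀²) = 16.2409·27.2484/205.8983 = 2.149306.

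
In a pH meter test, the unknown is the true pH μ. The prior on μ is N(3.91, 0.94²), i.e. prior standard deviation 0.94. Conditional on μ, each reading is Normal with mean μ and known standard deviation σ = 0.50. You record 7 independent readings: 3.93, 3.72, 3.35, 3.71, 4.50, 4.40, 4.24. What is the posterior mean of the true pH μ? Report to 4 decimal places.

For Normal data with known variance σ², a Normal(μ₀, σ₀²) prior on μ is conjugate. Posterior precision = 1/σ₀² + n/σ²; posterior mean is the precision-weighted average of μ₀ and x̄.
Σxᵢ = 3.93 + 3.72 + 3.35 + 3.71 + 4.50 + 4.40 + 4.24 = 27.85, so n·x̄ = 27.85.
σ₀² = 0.94² = 0.8836, σ² = 0.50² = 0.25; σ² + n·σ₀² = 0.25 + 7·0.8836 = 6.4352.
Posterior mean = (μ₀/σ₀² + n·x̄/σ²)/(1/σ₀² + n/σ²) = (σ²·μ₀ + σ₀²·n·x̄)/(σ² + n·σ₀²) = (0.25·3.91 + 0.8836·27.85)/6.4352 = 25.58576/6.4352 = 3.9759.

3.9759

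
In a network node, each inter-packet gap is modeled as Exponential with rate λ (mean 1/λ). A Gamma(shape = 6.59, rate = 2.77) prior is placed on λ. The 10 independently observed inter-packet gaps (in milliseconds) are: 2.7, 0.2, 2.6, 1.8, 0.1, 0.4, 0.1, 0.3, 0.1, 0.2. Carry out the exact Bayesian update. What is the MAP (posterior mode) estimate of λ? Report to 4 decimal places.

1.3833

With a Gamma(shape α, rate β) prior on the exponential rate λ, the posterior after n observations with total T = Σxᵢ is Gamma(α+n, β+T).
Sum of observations T = 8.5 milliseconds; n = 10.
Posterior: Gamma(6.59+10, 2.77+8.5) = Gamma(16.59, 11.27).
Mode = (α−1)/β = 1.3833.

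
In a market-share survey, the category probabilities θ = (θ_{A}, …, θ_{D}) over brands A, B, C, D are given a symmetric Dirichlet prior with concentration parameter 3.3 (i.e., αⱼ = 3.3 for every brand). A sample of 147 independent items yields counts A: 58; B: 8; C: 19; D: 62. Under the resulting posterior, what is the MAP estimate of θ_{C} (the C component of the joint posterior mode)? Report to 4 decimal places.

0.1364

The Dirichlet prior is conjugate to the Multinomial likelihood: each posterior αⱼ = prior αⱼ + observed count nⱼ.
Posterior concentration: (61.3, 11.3, 22.3, 65.3), total = 160.2.
Joint mode component: (α_{C}−1)/(Σα−K) = 21.3/156.2 = 0.1364.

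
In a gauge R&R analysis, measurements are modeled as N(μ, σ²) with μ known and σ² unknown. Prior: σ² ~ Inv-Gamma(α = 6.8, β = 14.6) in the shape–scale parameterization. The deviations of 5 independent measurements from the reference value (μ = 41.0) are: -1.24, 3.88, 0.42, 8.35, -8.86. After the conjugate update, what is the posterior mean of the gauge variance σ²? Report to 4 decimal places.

11.6982

With known mean μ and an Inverse-Gamma(α, β) prior on σ², the Normal likelihood is conjugate: posterior is Inv-Gamma(α + n/2, β + Σ(xᵢ−μ)²/2).
Σ(xᵢ−μ)² = (-1.24)² + (3.88)² + (0.42)² + (8.35)² + (-8.86)² = 164.9905.
Posterior: Inv-Gamma(6.8 + 5/2, 14.6 + 164.9905/2) = Inv-Gamma(9.30, 97.09525).
E[σ²|data] = β/(α−1) = 97.09525/8.30 = 11.6982.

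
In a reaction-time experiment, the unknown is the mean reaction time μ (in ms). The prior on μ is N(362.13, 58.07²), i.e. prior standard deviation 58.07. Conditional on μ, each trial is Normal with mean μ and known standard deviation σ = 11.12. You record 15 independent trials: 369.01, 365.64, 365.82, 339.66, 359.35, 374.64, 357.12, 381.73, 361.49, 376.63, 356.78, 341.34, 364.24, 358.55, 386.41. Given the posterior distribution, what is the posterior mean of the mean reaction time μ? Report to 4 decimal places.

For Normal data with known variance σ², a Normal(μ₀, σ₀²) prior on μ is conjugate. Posterior precision = 1/σ₀² + n/σ²; posterior mean is the precision-weighted average of μ₀ and x̄.
Σxᵢ = 369.01 + 365.64 + 365.82 + 339.66 + 359.35 + 374.64 + 357.12 + 381.73 + 361.49 + 376.63 + 356.78 + 341.34 + 364.24 + 358.55 + 386.41 = 5458.41, so n·x̄ = 5458.41.
σ₀² = 58.07² = 3372.1249, σ² = 11.12² = 123.6544; σ² + n·σ₀² = 123.6544 + 15·3372.1249 = 50705.5279.
Posterior mean = (μ₀/σ₀² + n·x̄/σ²)/(1/σ₀² + n/σ²) = (σ²·μ₀ + σ₀²·n·x̄)/(σ² + n·σ₀²) = (123.6544·362.13 + 3372.1249·5458.41)/50705.5279 = 18451219.243281/50705.5279 = 363.8897.

363.8897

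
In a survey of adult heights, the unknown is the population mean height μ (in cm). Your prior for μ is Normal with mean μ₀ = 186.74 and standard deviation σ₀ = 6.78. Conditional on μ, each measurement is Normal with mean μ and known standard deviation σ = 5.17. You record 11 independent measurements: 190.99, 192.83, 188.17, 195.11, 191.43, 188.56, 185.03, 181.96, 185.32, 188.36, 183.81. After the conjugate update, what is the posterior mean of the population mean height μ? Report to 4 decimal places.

188.2450

For Normal data with known variance σ², a Normal(μ₀, σ₀²) prior on μ is conjugate. Posterior precision = 1/σ₀² + n/σ²; posterior mean is the precision-weighted average of μ₀ and x̄.
Σxᵢ = 190.99 + 192.83 + 188.17 + 195.11 + 191.43 + 188.56 + 185.03 + 181.96 + 185.32 + 188.36 + 183.81 = 2071.57, so n·x̄ = 2071.57.
σ₀² = 6.78² = 45.9684, σ² = 5.17² = 26.7289; σ² + n·σ₀² = 26.7289 + 11·45.9684 = 532.3813.
Posterior mean = (μ₀/σ₀² + n·x̄/σ²)/(1/σ₀² + n/σ²) = (σ²·μ₀ + σ₀²·n·x̄)/(σ² + n·σ₀²) = (26.7289·186.74 + 45.9684·2071.57)/532.3813 = 100218.113174/532.3813 = 188.2450.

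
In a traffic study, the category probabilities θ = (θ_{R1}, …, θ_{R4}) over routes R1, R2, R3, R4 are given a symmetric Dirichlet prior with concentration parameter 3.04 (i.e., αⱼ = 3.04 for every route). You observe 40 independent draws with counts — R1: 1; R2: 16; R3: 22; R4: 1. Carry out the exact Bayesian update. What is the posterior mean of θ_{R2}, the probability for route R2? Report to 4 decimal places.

The Dirichlet prior is conjugate to the Multinomial likelihood: each posterior αⱼ = prior αⱼ + observed count nⱼ.
Posterior concentration: (4.04, 19.04, 25.04, 4.04), total = 52.16.
E[θ_{R2}|data] = α_{R2}/Σα = 19.04/52.16 = 0.3650.

0.3650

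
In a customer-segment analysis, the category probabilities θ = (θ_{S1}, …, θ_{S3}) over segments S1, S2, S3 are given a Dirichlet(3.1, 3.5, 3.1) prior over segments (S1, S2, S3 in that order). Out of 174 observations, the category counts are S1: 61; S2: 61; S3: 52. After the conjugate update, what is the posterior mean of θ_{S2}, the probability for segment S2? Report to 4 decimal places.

0.3511

The Dirichlet prior is conjugate to the Multinomial likelihood: each posterior αⱼ = prior αⱼ + observed count nⱼ.
Posterior concentration: (64.1, 64.5, 55.1), total = 183.7.
E[θ_{S2}|data] = α_{S2}/Σα = 64.5/183.7 = 0.3511.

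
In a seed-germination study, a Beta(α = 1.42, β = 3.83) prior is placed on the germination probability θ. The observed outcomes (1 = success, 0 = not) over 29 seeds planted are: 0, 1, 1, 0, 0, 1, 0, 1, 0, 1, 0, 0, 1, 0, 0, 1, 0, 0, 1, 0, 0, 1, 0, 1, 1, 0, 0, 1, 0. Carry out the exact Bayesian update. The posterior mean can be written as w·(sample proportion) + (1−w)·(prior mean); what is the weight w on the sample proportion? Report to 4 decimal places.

The Beta prior is conjugate to a Binomial/Bernoulli likelihood; the update adds successes to α and failures to β.
Posterior mean = (α₀+k)/(α₀+β₀+n) = [n/(α₀+β₀+n)]·(k/n) + [(α₀+β₀)/(α₀+β₀+n)]·α₀/(α₀+β₀), so only n and the prior enter the weight.
The weight on the data is w = n/(α₀+β₀+n) = 29/(1.42+3.83+29) = 29/34.25 = 0.8467.

0.8467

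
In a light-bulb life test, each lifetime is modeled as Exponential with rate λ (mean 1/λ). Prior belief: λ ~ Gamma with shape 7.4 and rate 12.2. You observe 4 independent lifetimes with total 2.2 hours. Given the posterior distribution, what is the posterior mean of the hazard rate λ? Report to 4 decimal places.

With a Gamma(shape α, rate β) prior on the exponential rate λ, the posterior after n observations with total T = Σxᵢ is Gamma(α+n, β+T).
Posterior: Gamma(7.4+4, 12.2+2.2) = Gamma(11.4, 14.4).
Posterior mean of λ = α/β = 11.4/14.4 = 0.7917.

0.7917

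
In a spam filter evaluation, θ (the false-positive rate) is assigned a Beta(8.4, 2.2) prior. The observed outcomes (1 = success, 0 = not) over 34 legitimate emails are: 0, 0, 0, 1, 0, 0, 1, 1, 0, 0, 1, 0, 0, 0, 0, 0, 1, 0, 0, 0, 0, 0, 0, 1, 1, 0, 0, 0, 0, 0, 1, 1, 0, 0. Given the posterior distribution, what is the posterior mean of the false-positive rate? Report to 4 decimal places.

The Beta prior is conjugate to a Binomial/Bernoulli likelihood; the update adds successes to α and failures to β.
Posterior: Beta(α+k, β+n−k) = Beta(8.4+9, 2.2+25) = Beta(17.4, 27.2).
Posterior mean = α/(α+β) = 17.4/44.6 = 0.3901.

0.3901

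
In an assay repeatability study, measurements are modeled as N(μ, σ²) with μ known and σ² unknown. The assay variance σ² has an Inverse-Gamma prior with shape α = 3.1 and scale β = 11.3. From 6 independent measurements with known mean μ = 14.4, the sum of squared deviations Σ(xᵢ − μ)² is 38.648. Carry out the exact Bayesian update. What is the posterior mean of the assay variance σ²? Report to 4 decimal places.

6.0047

With known mean μ and an Inverse-Gamma(α, β) prior on σ², the Normal likelihood is conjugate: posterior is Inv-Gamma(α + n/2, β + Σ(xᵢ−μ)²/2).
Posterior: Inv-Gamma(3.1 + 6/2, 11.3 + 38.648/2) = Inv-Gamma(6.10, 30.6240).
E[σ²|data] = β/(α−1) = 30.6240/5.10 = 6.0047.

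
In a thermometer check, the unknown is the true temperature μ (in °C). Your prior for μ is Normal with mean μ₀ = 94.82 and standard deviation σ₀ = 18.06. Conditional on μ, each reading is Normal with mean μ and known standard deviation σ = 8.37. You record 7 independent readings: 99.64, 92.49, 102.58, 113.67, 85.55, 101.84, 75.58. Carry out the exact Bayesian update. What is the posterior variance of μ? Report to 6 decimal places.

For Normal data with known variance σ², a Normal(μ₀, σ₀²) prior on μ is conjugate. Posterior precision = 1/σ₀² + n/σ²; posterior mean is the precision-weighted average of μ₀ and x̄.
σ₀² = 18.06² = 326.1636, σ² = 8.37² = 70.0569; σ² + n·σ₀² = 70.0569 + 7·326.1636 = 2353.2021.
Posterior precision = 1/σ₀² + n/σ² = 1/326.1636 + 7/70.0569 = (σ² + n·σ₀²)/(σ₀²σ²) = 2353.2021/(326.1636·70.0569); posterior variance σₙ² = σ₀²σ²/(σ² + n·σ₀²) = 326.1636·70.0569/2353.2021 = 9.710178.

9.710178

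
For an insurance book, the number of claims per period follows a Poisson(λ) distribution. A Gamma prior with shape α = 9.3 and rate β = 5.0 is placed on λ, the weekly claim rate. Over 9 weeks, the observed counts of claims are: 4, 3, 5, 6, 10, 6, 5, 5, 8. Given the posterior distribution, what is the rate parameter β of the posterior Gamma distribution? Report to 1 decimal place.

14.0

With a Gamma(shape α, rate β) prior, the Poisson likelihood is conjugate: the posterior is Gamma(α + ΣXᵢ, β + n).
Sum of counts S = 52 over n = 9 weeks.
Posterior: Gamma(α+S, β+n) = Gamma(9.3+52, 5.0+9) = Gamma(61.3, 14.0).
Posterior β = 14.0.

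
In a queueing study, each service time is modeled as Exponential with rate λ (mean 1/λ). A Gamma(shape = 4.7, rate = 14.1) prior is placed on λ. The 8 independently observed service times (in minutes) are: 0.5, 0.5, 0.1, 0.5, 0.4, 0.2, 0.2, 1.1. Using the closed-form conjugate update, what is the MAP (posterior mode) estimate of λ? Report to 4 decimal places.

0.6648

With a Gamma(shape α, rate β) prior on the exponential rate λ, the posterior after n observations with total T = Σxᵢ is Gamma(α+n, β+T).
Sum of observations T = 3.5 minutes; n = 8.
Posterior: Gamma(4.7+8, 14.1+3.5) = Gamma(12.7, 17.6).
Mode = (α−1)/β = 0.6648.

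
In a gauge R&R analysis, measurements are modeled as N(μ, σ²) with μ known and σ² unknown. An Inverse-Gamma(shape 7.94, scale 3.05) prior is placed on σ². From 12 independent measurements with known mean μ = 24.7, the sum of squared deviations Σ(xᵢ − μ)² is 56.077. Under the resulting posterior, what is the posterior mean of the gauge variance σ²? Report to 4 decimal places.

With known mean μ and an Inverse-Gamma(α, β) prior on σ², the Normal likelihood is conjugate: posterior is Inv-Gamma(α + n/2, β + Σ(xᵢ−μ)²/2).
Posterior: Inv-Gamma(7.94 + 12/2, 3.05 + 56.077/2) = Inv-Gamma(13.94, 31.0885).
E[σ²|data] = β/(α−1) = 31.0885/12.94 = 2.4025.

2.4025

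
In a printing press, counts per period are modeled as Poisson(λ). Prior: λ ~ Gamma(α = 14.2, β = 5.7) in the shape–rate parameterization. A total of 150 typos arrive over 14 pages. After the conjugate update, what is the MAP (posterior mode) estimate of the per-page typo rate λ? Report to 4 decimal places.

With a Gamma(shape α, rate β) prior, the Poisson likelihood is conjugate: the posterior is Gamma(α + ΣXᵢ, β + n).
Posterior: Gamma(α+S, β+n) = Gamma(14.2+150, 5.7+14) = Gamma(164.2, 19.7).
Mode of Gamma(α,β) for α≥1 is (α−1)/β = 163.2/19.7 = 8.2843.

8.2843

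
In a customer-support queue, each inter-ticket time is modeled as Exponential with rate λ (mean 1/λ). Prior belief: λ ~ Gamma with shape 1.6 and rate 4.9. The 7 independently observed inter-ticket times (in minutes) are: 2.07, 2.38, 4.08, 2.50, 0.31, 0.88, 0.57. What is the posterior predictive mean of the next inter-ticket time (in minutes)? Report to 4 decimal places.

2.3276

With a Gamma(shape α, rate β) prior on the exponential rate λ, the posterior after n observations with total T = Σxᵢ is Gamma(α+n, β+T).
Sum of observations T = 12.79 minutes; n = 7.
Posterior: Gamma(1.6+7, 4.9+12.79) = Gamma(8.6, 17.69).
The predictive distribution for the next observation is Lomax; its mean is β/(α−1) = 17.69/7.6 = 2.3276.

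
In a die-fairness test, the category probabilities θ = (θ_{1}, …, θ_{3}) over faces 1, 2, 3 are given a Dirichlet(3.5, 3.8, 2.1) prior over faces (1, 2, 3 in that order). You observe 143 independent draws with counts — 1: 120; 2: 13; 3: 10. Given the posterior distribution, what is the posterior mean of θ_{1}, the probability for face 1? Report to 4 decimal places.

0.8104

The Dirichlet prior is conjugate to the Multinomial likelihood: each posterior αⱼ = prior αⱼ + observed count nⱼ.
Posterior concentration: (123.5, 16.8, 12.1), total = 152.4.
E[θ_{1}|data] = α_{1}/Σα = 123.5/152.4 = 0.8104.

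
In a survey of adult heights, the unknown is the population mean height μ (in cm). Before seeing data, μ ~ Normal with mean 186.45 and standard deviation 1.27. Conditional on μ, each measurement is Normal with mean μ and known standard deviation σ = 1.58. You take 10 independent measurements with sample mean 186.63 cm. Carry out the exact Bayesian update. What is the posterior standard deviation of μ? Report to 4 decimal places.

For Normal data with known variance σ², a Normal(μ₀, σ₀²) prior on μ is conjugate. Posterior precision = 1/σ₀² + n/σ²; posterior mean is the precision-weighted average of μ₀ and x̄.
σ₀² = 1.27² = 1.6129, σ² = 1.58² = 2.4964; σ² + n·σ₀² = 2.4964 + 10·1.6129 = 18.6254.
Posterior precision = 1/σ₀² + n/σ² = 1/1.6129 + 10/2.4964 = (σ² + n·σ₀²)/(σ₀²σ²) = 18.6254/(1.6129·2.4964); posterior variance σₙ² = σ₀²σ²/(σ² + n·σ₀²) = 1.6129·2.4964/18.6254 = 0.216180.
Posterior SD = √σₙ² = √(1.6129·2.4964/18.6254) = 0.4650.

0.4650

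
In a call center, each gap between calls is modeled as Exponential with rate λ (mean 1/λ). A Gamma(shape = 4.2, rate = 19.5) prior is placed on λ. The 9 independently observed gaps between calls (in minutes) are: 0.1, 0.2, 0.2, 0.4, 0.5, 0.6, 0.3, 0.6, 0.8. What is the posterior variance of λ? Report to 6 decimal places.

0.024524

With a Gamma(shape α, rate β) prior on the exponential rate λ, the posterior after n observations with total T = Σxᵢ is Gamma(α+n, β+T).
Sum of observations T = 3.7 minutes; n = 9.
Posterior: Gamma(4.2+9, 19.5+3.7) = Gamma(13.2, 23.2).
Var = α/β² = 0.024524.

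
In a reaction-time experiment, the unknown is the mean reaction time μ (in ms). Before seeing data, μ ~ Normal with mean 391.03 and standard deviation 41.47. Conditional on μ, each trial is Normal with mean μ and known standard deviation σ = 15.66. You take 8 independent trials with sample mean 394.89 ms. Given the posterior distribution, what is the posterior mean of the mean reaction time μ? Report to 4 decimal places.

394.8224

For Normal data with known variance σ², a Normal(μ₀, σ₀²) prior on μ is conjugate. Posterior precision = 1/σ₀² + n/σ²; posterior mean is the precision-weighted average of μ₀ and x̄.
n·x̄ = 8·394.89 = 3159.12.
σ₀² = 41.47² = 1719.7609, σ² = 15.66² = 245.2356; σ² + n·σ₀² = 245.2356 + 8·1719.7609 = 14003.3228.
Posterior mean = (μ₀/σ₀² + n·x̄/σ²)/(1/σ₀² + n/σ²) = (σ²·μ₀ + σ₀²·n·x̄)/(σ² + n·σ₀²) = (245.2356·391.03 + 1719.7609·3159.12)/14003.3228 = 5528825.531076/14003.3228 = 394.8224.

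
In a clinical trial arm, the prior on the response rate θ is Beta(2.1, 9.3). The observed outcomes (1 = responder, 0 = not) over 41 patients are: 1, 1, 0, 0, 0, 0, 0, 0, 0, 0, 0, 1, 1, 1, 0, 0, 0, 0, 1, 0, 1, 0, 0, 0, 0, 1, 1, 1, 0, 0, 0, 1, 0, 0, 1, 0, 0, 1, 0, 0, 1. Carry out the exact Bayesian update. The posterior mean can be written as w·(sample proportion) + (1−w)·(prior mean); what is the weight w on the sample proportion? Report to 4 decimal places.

The Beta prior is conjugate to a Binomial/Bernoulli likelihood; the update adds successes to α and failures to β.
Posterior mean = (α₀+k)/(α₀+β₀+n) = [n/(α₀+β₀+n)]·(k/n) + [(α₀+β₀)/(α₀+β₀+n)]·α₀/(α₀+β₀), so only n and the prior enter the weight.
The weight on the data is w = n/(α₀+β₀+n) = 41/(2.1+9.3+41) = 41/52.4 = 0.7824.

0.7824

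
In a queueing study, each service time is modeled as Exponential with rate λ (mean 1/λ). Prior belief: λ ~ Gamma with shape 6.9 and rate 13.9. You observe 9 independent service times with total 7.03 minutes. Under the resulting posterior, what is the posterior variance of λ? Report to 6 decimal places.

0.036296

With a Gamma(shape α, rate β) prior on the exponential rate λ, the posterior after n observations with total T = Σxᵢ is Gamma(α+n, β+T).
Posterior: Gamma(6.9+9, 13.9+7.03) = Gamma(15.9, 20.93).
Var = α/β² = 0.036296.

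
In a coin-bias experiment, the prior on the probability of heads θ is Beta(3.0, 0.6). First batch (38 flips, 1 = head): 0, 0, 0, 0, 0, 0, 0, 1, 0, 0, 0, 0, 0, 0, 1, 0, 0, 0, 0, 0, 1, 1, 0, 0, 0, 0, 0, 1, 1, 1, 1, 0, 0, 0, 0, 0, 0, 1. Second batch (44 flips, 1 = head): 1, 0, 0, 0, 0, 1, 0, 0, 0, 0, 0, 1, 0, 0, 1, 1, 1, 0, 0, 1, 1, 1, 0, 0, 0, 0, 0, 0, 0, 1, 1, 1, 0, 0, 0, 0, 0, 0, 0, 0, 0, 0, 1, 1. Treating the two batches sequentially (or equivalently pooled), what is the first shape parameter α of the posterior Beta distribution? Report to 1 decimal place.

26.0

The Beta prior is conjugate to a Binomial/Bernoulli likelihood; the update adds successes to α and failures to β.
After batch 1: Beta(3.0+9, 0.6+29) = Beta(12.0, 29.6).
After batch 2: Beta(12.0+14, 29.6+30) = Beta(26.0, 59.6).
Posterior α = 26.0.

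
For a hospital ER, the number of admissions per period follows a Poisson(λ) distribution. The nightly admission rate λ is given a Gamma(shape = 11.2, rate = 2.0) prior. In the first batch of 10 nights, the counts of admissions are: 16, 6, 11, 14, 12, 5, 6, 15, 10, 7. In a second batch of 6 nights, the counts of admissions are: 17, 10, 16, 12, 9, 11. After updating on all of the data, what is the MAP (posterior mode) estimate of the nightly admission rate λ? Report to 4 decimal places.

10.4000

With a Gamma(shape α, rate β) prior, the Poisson likelihood is conjugate: the posterior is Gamma(α + ΣXᵢ, β + n).
Batch 1: sum of counts S = 102 over n = 10 nights.
After batch 1: Gamma(α+S, β+n) = Gamma(11.2+102, 2.0+10) = Gamma(113.2, 12.0).
Batch 2: sum of counts S = 75 over n = 6 nights.
After batch 2: Gamma(α+S, β+n) = Gamma(113.2+75, 12.0+6) = Gamma(188.2, 18.0).
Mode of Gamma(α,β) for α≥1 is (α−1)/β = 187.2/18.0 = 10.4000.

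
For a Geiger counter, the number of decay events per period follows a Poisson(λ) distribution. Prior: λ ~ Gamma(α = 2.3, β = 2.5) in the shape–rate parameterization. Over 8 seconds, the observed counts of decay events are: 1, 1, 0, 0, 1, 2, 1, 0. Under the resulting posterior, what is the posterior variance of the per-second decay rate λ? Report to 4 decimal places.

With a Gamma(shape α, rate β) prior, the Poisson likelihood is conjugate: the posterior is Gamma(α + ΣXᵢ, β + n).
Sum of counts S = 6 over n = 8 seconds.
Posterior: Gamma(α+S, β+n) = Gamma(2.3+6, 2.5+8) = Gamma(8.3, 10.5).
Var = α/β² = 8.3/10.5² = 0.0753.

0.0753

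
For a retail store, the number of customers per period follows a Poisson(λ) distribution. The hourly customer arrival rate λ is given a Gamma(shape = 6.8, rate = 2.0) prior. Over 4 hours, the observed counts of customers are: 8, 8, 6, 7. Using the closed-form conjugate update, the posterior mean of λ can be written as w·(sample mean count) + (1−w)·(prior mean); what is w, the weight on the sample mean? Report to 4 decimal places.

With a Gamma(shape α, rate β) prior, the Poisson likelihood is conjugate: the posterior is Gamma(α + ΣXᵢ, β + n).
Posterior mean = (α₀+S)/(β₀+n) = [n/(β₀+n)]·(S/n) + [β₀/(β₀+n)]·(α₀/β₀), so only n and β₀ enter the weight.
Weight on data w = n/(β₀+n) = 4/(2.0+4) = 4/6.0 = 0.6667.

0.6667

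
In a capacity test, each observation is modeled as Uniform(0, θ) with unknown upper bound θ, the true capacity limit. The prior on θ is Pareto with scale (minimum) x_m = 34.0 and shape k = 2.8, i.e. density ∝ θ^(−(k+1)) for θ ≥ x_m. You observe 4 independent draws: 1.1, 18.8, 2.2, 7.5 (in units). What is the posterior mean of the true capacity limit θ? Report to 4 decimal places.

39.8621

A Pareto(scale x_m, shape k) prior on the upper bound θ of Uniform(0, θ) is conjugate: posterior is Pareto(max(x_m, max xᵢ), k + n).
Sample maximum = 18.8; prior scale x_m = 34.0 → posterior scale = max = 34.0.
Posterior shape = 2.8 + 4 = 6.8.
E[θ|data] = k·x_m/(k−1) = 6.8·34.0/5.8 = 39.8621.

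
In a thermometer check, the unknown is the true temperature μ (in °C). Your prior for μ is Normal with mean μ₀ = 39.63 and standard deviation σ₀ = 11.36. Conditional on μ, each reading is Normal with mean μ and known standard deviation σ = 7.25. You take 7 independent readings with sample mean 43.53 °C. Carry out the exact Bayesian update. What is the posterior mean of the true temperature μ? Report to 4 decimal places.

For Normal data with known variance σ², a Normal(μ₀, σ₀²) prior on μ is conjugate. Posterior precision = 1/σ₀² + n/σ²; posterior mean is the precision-weighted average of μ₀ and x̄.
n·x̄ = 7·43.53 = 304.71.
σ₀² = 11.36² = 129.0496, σ² = 7.25² = 52.5625; σ² + n·σ₀² = 52.5625 + 7·129.0496 = 955.9097.
Posterior mean = (μ₀/σ₀² + n·x̄/σ²)/(1/σ₀² + n/σ²) = (σ²·μ₀ + σ₀²·n·x̄)/(σ² + n·σ₀²) = (52.5625·39.63 + 129.0496·304.71)/955.9097 = 41405.755491/955.9097 = 43.3156.

43.3156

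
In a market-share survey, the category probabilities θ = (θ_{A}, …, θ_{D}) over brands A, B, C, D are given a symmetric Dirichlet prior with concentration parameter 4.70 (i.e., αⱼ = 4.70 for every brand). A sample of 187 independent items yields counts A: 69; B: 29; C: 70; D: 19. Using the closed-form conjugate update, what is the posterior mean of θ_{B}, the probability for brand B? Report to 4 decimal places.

0.1638

The Dirichlet prior is conjugate to the Multinomial likelihood: each posterior αⱼ = prior αⱼ + observed count nⱼ.
Posterior concentration: (73.70, 33.70, 74.70, 23.70), total = 205.80.
E[θ_{B}|data] = α_{B}/Σα = 33.70/205.80 = 0.1638.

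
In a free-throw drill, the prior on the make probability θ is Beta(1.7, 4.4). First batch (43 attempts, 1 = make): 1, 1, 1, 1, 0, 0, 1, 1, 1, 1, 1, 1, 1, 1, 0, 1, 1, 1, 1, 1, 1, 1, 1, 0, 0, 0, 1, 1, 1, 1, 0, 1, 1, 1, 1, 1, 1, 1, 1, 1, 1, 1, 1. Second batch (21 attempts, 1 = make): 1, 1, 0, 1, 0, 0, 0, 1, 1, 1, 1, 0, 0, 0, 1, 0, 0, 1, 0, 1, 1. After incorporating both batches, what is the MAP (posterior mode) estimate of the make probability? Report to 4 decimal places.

0.7004

The Beta prior is conjugate to a Binomial/Bernoulli likelihood; the update adds successes to α and failures to β.
After batch 1: Beta(1.7+36, 4.4+7) = Beta(37.7, 11.4).
After batch 2: Beta(37.7+11, 11.4+10) = Beta(48.7, 21.4).
Mode of Beta(a,b) for a,b>1 is (a−1)/(a+b−2) = 47.7/68.1 = 0.7004.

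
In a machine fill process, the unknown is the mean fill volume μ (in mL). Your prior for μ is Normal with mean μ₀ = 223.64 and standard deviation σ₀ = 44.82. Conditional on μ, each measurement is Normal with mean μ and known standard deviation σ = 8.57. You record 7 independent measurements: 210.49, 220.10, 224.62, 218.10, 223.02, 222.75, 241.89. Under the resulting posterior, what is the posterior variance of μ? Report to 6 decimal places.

For Normal data with known variance σ², a Normal(μ₀, σ₀²) prior on μ is conjugate. Posterior precision = 1/σ₀² + n/σ²; posterior mean is the precision-weighted average of μ₀ and x̄.
σ₀² = 44.82² = 2008.8324, σ² = 8.57² = 73.4449; σ² + n·σ₀² = 73.4449 + 7·2008.8324 = 14135.2717.
Posterior precision = 1/σ₀² + n/σ² = 1/2008.8324 + 7/73.4449 = (σ² + n·σ₀²)/(σ₀²σ²) = 14135.2717/(2008.8324·73.4449); posterior variance σₙ² = σ₀²σ²/(σ² + n·σ₀²) = 2008.8324·73.4449/14135.2717 = 10.437613.

10.437613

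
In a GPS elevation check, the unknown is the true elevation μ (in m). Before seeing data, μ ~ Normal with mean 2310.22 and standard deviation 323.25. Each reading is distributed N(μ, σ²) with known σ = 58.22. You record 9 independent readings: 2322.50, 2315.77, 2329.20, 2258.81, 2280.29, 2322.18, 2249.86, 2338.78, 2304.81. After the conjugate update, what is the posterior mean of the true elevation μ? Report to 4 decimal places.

2302.4945

For Normal data with known variance σ², a Normal(μ₀, σ₀²) prior on μ is conjugate. Posterior precision = 1/σ₀² + n/σ²; posterior mean is the precision-weighted average of μ₀ and x̄.
Σxᵢ = 2322.50 + 2315.77 + 2329.20 + 2258.81 + 2280.29 + 2322.18 + 2249.86 + 2338.78 + 2304.81 = 20722.2, so n·x̄ = 20722.2.
σ₀² = 323.25² = 104490.5625, σ² = 58.22² = 3389.5684; σ² + n·σ₀² = 3389.5684 + 9·104490.5625 = 943804.6309.
Posterior mean = (μ₀/σ₀² + n·x̄/σ²)/(1/σ₀² + n/σ²) = (σ²·μ₀ + σ₀²·n·x̄)/(σ² + n·σ₀²) = (3389.5684·2310.22 + 104490.5625·20722.2)/943804.6309 = 2173104982.946548/943804.6309 = 2302.4945.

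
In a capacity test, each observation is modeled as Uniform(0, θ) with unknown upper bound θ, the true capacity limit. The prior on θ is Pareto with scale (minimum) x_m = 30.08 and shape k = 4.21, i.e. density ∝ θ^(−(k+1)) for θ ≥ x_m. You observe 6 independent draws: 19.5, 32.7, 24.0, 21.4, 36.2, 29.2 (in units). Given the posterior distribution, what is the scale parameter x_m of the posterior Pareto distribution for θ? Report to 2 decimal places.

36.20

A Pareto(scale x_m, shape k) prior on the upper bound θ of Uniform(0, θ) is conjugate: posterior is Pareto(max(x_m, max xᵢ), k + n).
Sample maximum = 36.2; prior scale x_m = 30.08 → posterior scale = max = 36.20.
Posterior shape = 4.21 + 6 = 10.21.
Posterior scale x_m = 36.20.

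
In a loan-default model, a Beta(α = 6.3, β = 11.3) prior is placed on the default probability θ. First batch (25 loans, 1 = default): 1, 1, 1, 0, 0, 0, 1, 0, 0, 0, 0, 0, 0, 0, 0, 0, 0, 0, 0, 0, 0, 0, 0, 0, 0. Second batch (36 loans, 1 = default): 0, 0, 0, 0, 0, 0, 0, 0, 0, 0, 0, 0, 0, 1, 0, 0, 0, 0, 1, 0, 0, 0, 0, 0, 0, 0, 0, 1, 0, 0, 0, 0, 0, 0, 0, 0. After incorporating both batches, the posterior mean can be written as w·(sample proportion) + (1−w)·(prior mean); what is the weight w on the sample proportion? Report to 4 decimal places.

The Beta prior is conjugate to a Binomial/Bernoulli likelihood; the update adds successes to α and failures to β.
Total number of loans: n = 25 + 36 = 61.
Posterior mean = (α₀+k)/(α₀+β₀+n) = [n/(α₀+β₀+n)]·(k/n) + [(α₀+β₀)/(α₀+β₀+n)]·α₀/(α₀+β₀), so only n and the prior enter the weight.
The weight on the data is w = n/(α₀+β₀+n) = 61/(6.3+11.3+61) = 61/78.6 = 0.7761.

0.7761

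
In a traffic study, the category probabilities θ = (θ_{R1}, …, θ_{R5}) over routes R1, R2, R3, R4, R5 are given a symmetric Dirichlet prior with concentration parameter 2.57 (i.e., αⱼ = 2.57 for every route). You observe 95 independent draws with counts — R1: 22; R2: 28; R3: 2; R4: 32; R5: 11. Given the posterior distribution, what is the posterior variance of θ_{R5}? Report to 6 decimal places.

The Dirichlet prior is conjugate to the Multinomial likelihood: each posterior αⱼ = prior αⱼ + observed count nⱼ.
Posterior concentration: (24.57, 30.57, 4.57, 34.57, 13.57), total = 107.85.
Var[θ_j] = α_j(Σα−α_j)/((Σα)²(Σα+1)) = 13.57·94.28/(107.85²·108.85) = 0.001010.

0.001010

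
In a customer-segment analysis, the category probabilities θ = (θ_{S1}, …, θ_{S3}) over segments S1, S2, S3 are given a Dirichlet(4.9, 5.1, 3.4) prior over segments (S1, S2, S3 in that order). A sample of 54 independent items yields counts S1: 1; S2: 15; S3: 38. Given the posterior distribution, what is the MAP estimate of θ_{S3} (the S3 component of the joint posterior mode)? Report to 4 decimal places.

The Dirichlet prior is conjugate to the Multinomial likelihood: each posterior αⱼ = prior αⱼ + observed count nⱼ.
Posterior concentration: (5.9, 20.1, 41.4), total = 67.4.
Joint mode component: (α_{S3}−1)/(Σα−K) = 40.4/64.4 = 0.6273.

0.6273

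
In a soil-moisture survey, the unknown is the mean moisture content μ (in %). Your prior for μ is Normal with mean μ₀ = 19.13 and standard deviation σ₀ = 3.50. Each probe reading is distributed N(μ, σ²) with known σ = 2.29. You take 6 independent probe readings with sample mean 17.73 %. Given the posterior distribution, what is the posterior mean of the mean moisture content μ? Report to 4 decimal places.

For Normal data with known variance σ², a Normal(μ₀, σ₀²) prior on μ is conjugate. Posterior precision = 1/σ₀² + n/σ²; posterior mean is the precision-weighted average of μ₀ and x̄.
n·x̄ = 6·17.73 = 106.38.
σ₀² = 3.50² = 12.25, σ² = 2.29² = 5.2441; σ² + n·σ₀² = 5.2441 + 6·12.25 = 78.7441.
Posterior mean = (μ₀/σ₀² + n·x̄/σ²)/(1/σ₀² + n/σ²) = (σ²·μ₀ + σ₀²·n·x̄)/(σ² + n·σ₀²) = (5.2441·19.13 + 12.25·106.38)/78.7441 = 1403.474633/78.7441 = 17.8232.

17.8232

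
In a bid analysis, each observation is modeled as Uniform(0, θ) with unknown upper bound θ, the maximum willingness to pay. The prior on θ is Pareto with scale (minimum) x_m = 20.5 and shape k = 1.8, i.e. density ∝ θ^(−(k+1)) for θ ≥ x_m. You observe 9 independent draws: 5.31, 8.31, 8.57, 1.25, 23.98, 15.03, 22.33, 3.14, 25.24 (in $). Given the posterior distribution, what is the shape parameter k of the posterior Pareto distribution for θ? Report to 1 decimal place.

10.8

A Pareto(scale x_m, shape k) prior on the upper bound θ of Uniform(0, θ) is conjugate: posterior is Pareto(max(x_m, max xᵢ), k + n).
Sample maximum = 25.24; prior scale x_m = 20.5 → posterior scale = max = 25.24.
Posterior shape = 1.8 + 9 = 10.8.
Posterior shape k = 10.8.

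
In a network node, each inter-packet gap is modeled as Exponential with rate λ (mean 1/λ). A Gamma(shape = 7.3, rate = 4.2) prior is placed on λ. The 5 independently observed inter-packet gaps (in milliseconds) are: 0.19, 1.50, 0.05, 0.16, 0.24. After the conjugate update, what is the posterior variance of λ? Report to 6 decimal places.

With a Gamma(shape α, rate β) prior on the exponential rate λ, the posterior after n observations with total T = Σxᵢ is Gamma(α+n, β+T).
Sum of observations T = 2.14 milliseconds; n = 5.
Posterior: Gamma(7.3+5, 4.2+2.14) = Gamma(12.3, 6.34).
Var = α/β² = 0.306004.

0.306004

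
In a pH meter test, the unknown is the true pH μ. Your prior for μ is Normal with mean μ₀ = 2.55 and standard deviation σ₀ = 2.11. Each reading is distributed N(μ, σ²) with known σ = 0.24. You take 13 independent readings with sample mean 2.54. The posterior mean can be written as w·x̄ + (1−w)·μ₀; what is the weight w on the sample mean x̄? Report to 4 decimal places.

0.9990

For Normal data with known variance σ², a Normal(μ₀, σ₀²) prior on μ is conjugate. Posterior precision = 1/σ₀² + n/σ²; posterior mean is the precision-weighted average of μ₀ and x̄.
σ₀² = 2.11² = 4.4521, σ² = 0.24² = 0.0576. Prior precision 1/σ₀² = 1/4.4521; data precision n/σ² = 13/0.0576.
w = (n/σ²)/(1/σ₀² + n/σ²) = n·σ₀²/(σ² + n·σ₀²) = 13·4.4521/(0.0576 + 13·4.4521) = 57.8773/57.9349 = 0.9990.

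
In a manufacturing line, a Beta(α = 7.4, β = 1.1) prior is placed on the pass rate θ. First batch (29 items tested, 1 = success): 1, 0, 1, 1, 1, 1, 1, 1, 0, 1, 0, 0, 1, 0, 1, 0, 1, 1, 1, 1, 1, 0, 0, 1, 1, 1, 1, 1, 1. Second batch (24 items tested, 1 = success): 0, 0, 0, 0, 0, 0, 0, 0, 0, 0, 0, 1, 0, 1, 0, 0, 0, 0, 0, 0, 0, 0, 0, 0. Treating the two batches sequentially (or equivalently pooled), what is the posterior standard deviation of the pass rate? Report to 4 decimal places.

0.0632

The Beta prior is conjugate to a Binomial/Bernoulli likelihood; the update adds successes to α and failures to β.
After batch 1: Beta(7.4+21, 1.1+8) = Beta(28.4, 9.1).
After batch 2: Beta(28.4+2, 9.1+22) = Beta(30.4, 31.1).
Var = αβ/((α+β)²(α+β+1)) = 30.4·31.1/(61.5²·62.5) = 0.00399948; SD = √0.00399948 = 0.0632.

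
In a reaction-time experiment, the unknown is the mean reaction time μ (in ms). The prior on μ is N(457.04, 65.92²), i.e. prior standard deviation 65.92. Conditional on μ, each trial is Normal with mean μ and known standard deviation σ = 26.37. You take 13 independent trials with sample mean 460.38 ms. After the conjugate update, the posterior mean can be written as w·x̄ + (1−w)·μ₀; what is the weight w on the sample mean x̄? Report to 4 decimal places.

0.9878

For Normal data with known variance σ², a Normal(μ₀, σ₀²) prior on μ is conjugate. Posterior precision = 1/σ₀² + n/σ²; posterior mean is the precision-weighted average of μ₀ and x̄.
σ₀² = 65.92² = 4345.4464, σ² = 26.37² = 695.3769. Prior precision 1/σ₀² = 1/4345.4464; data precision n/σ² = 13/695.3769.
w = (n/σ²)/(1/σ₀² + n/σ²) = n·σ₀²/(σ² + n·σ₀²) = 13·4345.4464/(695.3769 + 13·4345.4464) = 56490.8032/57186.1801 = 0.9878.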